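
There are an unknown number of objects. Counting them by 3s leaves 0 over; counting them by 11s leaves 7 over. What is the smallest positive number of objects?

Combine the congruences pairwise.
From N ≡ 0 (mod 3) write N = 0 + 3t. Substituting into N ≡ 7 (mod 11) gives 3t ≡ 7 (mod 11), and since 3⁻¹ ≡ 4 (mod 11), t ≡ 6. Hence N ≡ 0 + 3·6 = 18 (mod 33).

18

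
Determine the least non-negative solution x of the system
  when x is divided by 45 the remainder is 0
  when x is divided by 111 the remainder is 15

gcd(45, 111) = 3 and 3 | (15 − 0), so the pair is consistent; merging gives x ≡ 1125 (mod 1665), where 1665 = lcm(45, 111).
The solution is unique modulo lcm(45, 111) = 1665.

1125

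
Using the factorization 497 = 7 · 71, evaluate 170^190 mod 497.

Mod 7: 170 ≡ 2; by Fermat, exponent reduces to 190 mod 6 = 4; 2^4 ≡ 2 (mod 7).
Mod 71: 170 ≡ 28; by Fermat, exponent reduces to 190 mod 70 = 50; 28^50 ≡ 37 (mod 71).
Combine by CRT: x ≡ 2 (mod 7), x ≡ 37 (mod 71) ⇒ x ≡ 37 (mod 497).

37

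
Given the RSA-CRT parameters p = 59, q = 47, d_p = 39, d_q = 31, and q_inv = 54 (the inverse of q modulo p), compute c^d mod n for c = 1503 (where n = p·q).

140

m₁ = c^(d_p) mod p: c ≡ 28 (mod 59), and 28^39 mod 59 = 22.
m₂ = c^(d_q) mod q: c ≡ 46 (mod 47), and 46^31 mod 47 = 46.
h = q_inv·(m₁ − m₂) mod p = 54·(22 − 46) mod 59 = 2.
m = m₂ + h·q = 46 + 2·47 = 140.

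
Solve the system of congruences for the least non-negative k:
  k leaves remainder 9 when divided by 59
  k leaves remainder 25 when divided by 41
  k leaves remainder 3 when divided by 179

116711

From k ≡ 9 (mod 59) write k = 9 + 59t. Substituting into k ≡ 25 (mod 41) gives 59t ≡ 16 (mod 41), and since 18⁻¹ ≡ 16 (mod 41), t ≡ 10. Hence k ≡ 9 + 59·10 = 599 (mod 2419).
From k ≡ 599 (mod 2419) write k = 599 + 2419t. Substituting into k ≡ 3 (mod 179) gives 2419t ≡ 120 (mod 179), and since 92⁻¹ ≡ 72 (mod 179), t ≡ 48. Hence k ≡ 599 + 2419·48 = 116711 (mod 433001).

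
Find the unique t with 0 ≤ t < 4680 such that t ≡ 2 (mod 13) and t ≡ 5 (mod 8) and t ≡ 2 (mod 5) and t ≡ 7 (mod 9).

2797

The moduli are pairwise coprime; N = 13·8·5·9 = 4680.
N/13 = 360; 360 ≡ 9 (mod 13); 9·3 ≡ 1, so inverse 3.
N/8 = 585; 585 ≡ 1 (mod 8), inverse 1.
N/5 = 936; 936 ≡ 1 (mod 5), inverse 1.
N/9 = 520; 520 ≡ 7 (mod 9); 7·4 ≡ 1, so inverse 4.
t ≡ 2·360·3 + 5·585·1 + 2·936·1 + 7·520·4 = 21517.
21517 mod 4680 = 2797.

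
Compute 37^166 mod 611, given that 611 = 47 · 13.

Mod 47: 37 ≡ 37; by Fermat, exponent reduces to 166 mod 46 = 28; 37^28 ≡ 16 (mod 47).
Mod 13: 37 ≡ 11; by Fermat, exponent reduces to 166 mod 12 = 10; 11^10 ≡ 10 (mod 13).
Combine by CRT: x ≡ 16 (mod 47), x ≡ 10 (mod 13) ⇒ x ≡ 439 (mod 611).

439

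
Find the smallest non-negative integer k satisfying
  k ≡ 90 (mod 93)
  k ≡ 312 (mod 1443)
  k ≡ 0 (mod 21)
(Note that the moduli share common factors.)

gcd(93, 1443) = 3 and 3 | (312 − 90), so the pair is consistent; merging gives k ≡ 10413 (mod 44733), where 44733 = lcm(93, 1443).
gcd(44733, 21) = 3 and 3 | (0 − 10413), so the pair is consistent; merging gives k ≡ 55146 (mod 313131), where 313131 = lcm(44733, 21).
The solution is unique modulo lcm(93, 1443, 21) = 313131.

55146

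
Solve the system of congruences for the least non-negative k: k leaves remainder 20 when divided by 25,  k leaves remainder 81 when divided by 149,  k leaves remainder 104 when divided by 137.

437545

From k ≡ 20 (mod 25) write k = 20 + 25t. Substituting into k ≡ 81 (mod 149) gives 25t ≡ 61 (mod 149), and since 25⁻¹ ≡ 6 (mod 149), t ≡ 68. Hence k ≡ 20 + 25·68 = 1720 (mod 3725).
From k ≡ 1720 (mod 3725) write k = 1720 + 3725t. Substituting into k ≡ 104 (mod 137) gives 3725t ≡ 28 (mod 137), and since 26⁻¹ ≡ 58 (mod 137), t ≡ 117. Hence k ≡ 1720 + 3725·117 = 437545 (mod 510325).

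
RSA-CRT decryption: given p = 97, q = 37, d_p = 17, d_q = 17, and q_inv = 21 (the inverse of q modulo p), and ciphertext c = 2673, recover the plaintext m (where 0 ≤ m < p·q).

3585

m₁ = c^(d_p) mod p: c ≡ 54 (mod 97), and 54^17 mod 97 = 93.
m₂ = c^(d_q) mod q: c ≡ 9 (mod 37), and 9^17 mod 37 = 33.
h = q_inv·(m₁ − m₂) mod p = 21·(93 − 33) mod 97 = 96.
m = m₂ + h·q = 33 + 96·37 = 3585.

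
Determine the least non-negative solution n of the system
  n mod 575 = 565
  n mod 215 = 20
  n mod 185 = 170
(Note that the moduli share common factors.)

430665

Combine the congruences pairwise.
gcd(575, 215) = 5 and 5 | (20 − 565), so the pair is consistent; merging gives n ≡ 10340 (mod 24725), where 24725 = lcm(575, 215).
gcd(24725, 185) = 5 and 5 | (170 − 10340), so the pair is consistent; merging gives n ≡ 430665 (mod 914825), where 914825 = lcm(24725, 185).
The solution is unique modulo lcm(575, 215, 185) = 914825.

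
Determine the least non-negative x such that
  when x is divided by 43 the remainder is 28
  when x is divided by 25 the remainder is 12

587

From x ≡ 28 (mod 43) write x = 28 + 43t. Substituting into x ≡ 12 (mod 25) gives 43t ≡ 9 (mod 25), and since 18⁻¹ ≡ 7 (mod 25), t ≡ 13. Hence x ≡ 28 + 43·13 = 587 (mod 1075).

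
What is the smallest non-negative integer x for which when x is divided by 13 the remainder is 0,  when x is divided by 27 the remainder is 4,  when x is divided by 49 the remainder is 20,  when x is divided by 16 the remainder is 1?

271921

The moduli are pairwise coprime; N = 13·27·49·16 = 275184.
N/13 = 21168; 21168 ≡ 4 (mod 13); 4·10 ≡ 1, so inverse 10.
N/27 = 10192; 10192 ≡ 13 (mod 27); 13·25 ≡ 1, so inverse 25.
N/49 = 5616; 5616 ≡ 30 (mod 49); 30·18 ≡ 1, so inverse 18.
N/16 = 17199; 17199 ≡ 15 (mod 16); 15·15 ≡ 1, so inverse 15.
x ≡ 0·21168·10 + 4·10192·25 + 20·5616·18 + 1·17199·15 = 3298945.
3298945 mod 275184 = 271921.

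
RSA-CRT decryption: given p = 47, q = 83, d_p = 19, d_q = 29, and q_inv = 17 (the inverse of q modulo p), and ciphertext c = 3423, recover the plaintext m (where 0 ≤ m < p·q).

1900

m₁ = c^(d_p) mod p: c ≡ 39 (mod 47), and 39^19 mod 47 = 20.
m₂ = c^(d_q) mod q: c ≡ 20 (mod 83), and 20^29 mod 83 = 74.
h = q_inv·(m₁ − m₂) mod p = 17·(20 − 74) mod 47 = 22.
m = m₂ + h·q = 74 + 22·83 = 1900.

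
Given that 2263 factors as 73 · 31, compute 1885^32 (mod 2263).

Mod 73: 1885 ≡ 60; 60^32 ≡ 4 (mod 73).
Mod 31: 1885 ≡ 25; by Fermat, exponent reduces to 32 mod 30 = 2; 25^2 ≡ 5 (mod 31).
Combine by CRT: x ≡ 4 (mod 73), x ≡ 5 (mod 31) ⇒ x ≡ 1245 (mod 2263).

1245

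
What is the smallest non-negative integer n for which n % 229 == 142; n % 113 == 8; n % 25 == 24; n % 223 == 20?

31827249

From n ≡ 142 (mod 229) write n = 142 + 229t. Substituting into n ≡ 8 (mod 113) gives 229t ≡ 92 (mod 113), and since 3⁻¹ ≡ 38 (mod 113), t ≡ 106. Hence n ≡ 142 + 229·106 = 24416 (mod 25877).
From n ≡ 24416 (mod 25877) write n = 24416 + 25877t. Substituting into n ≡ 24 (mod 25) gives 25877t ≡ 8 (mod 25), and since 2⁻¹ ≡ 13 (mod 25), t ≡ 4. Hence n ≡ 24416 + 25877·4 = 127924 (mod 646925).
From n ≡ 127924 (mod 646925) write n = 127924 + 646925t. Substituting into n ≡ 20 (mod 223) gives 646925t ≡ 98 (mod 223), and since 2⁻¹ ≡ 112 (mod 223), t ≡ 49. Hence n ≡ 127924 + 646925·49 = 31827249 (mod 144264275).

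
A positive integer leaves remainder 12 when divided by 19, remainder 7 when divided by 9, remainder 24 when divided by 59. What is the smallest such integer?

8638

Combine the congruences pairwise.
From n ≡ 12 (mod 19) write n = 12 + 19t. Substituting into n ≡ 7 (mod 9) gives 19t ≡ 4 (mod 9), and since 1⁻¹ ≡ 1 (mod 9), t ≡ 4. Hence n ≡ 12 + 19·4 = 88 (mod 171).
From n ≡ 88 (mod 171) write n = 88 + 171t. Substituting into n ≡ 24 (mod 59) gives 171t ≡ 54 (mod 59), and since 53⁻¹ ≡ 49 (mod 59), t ≡ 50. Hence n ≡ 88 + 171·50 = 8638 (mod 10089).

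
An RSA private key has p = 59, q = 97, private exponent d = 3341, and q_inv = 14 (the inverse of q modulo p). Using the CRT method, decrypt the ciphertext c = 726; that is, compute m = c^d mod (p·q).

d_p = d mod (p−1) = 3341 mod 58 = 35; d_q = d mod (q−1) = 77.
m₁ = c^(d_p) mod p: c ≡ 18 (mod 59), and 18^35 mod 59 = 37.
m₂ = c^(d_q) mod q: c ≡ 47 (mod 97), and 47^77 mod 97 = 50.
h = q_inv·(m₁ − m₂) mod p = 14·(37 − 50) mod 59 = 54.
m = m₂ + h·q = 50 + 54·97 = 5288.

5288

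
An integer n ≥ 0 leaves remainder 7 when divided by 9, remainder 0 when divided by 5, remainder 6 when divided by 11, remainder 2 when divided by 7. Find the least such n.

1150

Combine the congruences pairwise.
From n ≡ 7 (mod 9) write n = 7 + 9t. Substituting into n ≡ 0 (mod 5) gives 9t ≡ 3 (mod 5), and since 4⁻¹ ≡ 4 (mod 5), t ≡ 2. Hence n ≡ 7 + 9·2 = 25 (mod 45).
From n ≡ 25 (mod 45) write n = 25 + 45t. Substituting into n ≡ 6 (mod 11) gives 45t ≡ 3 (mod 11), and since 1⁻¹ ≡ 1 (mod 11), t ≡ 3. Hence n ≡ 25 + 45·3 = 160 (mod 495).
From n ≡ 160 (mod 495) write n = 160 + 495t. Substituting into n ≡ 2 (mod 7) gives 495t ≡ 3 (mod 7), and since 5⁻¹ ≡ 3 (mod 7), t ≡ 2. Hence n ≡ 160 + 495·2 = 1150 (mod 3465).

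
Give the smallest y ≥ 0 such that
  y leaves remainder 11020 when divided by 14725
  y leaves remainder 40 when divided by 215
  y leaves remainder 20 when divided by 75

732545

gcd(14725, 215) = 5 and 5 | (40 − 11020), so the pair is consistent; merging gives y ≡ 99370 (mod 633175), where 633175 = lcm(14725, 215).
gcd(633175, 75) = 25 and 25 | (20 − 99370), so the pair is consistent; merging gives y ≡ 732545 (mod 1899525), where 1899525 = lcm(633175, 75).
The solution is unique modulo lcm(14725, 215, 75) = 1899525.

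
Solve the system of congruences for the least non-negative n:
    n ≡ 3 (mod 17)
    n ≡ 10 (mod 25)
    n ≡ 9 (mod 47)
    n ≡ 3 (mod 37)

335260

Combine the congruences pairwise.
From n ≡ 3 (mod 17) write n = 3 + 17t. Substituting into n ≡ 10 (mod 25) gives 17t ≡ 7 (mod 25), and since 17⁻¹ ≡ 3 (mod 25), t ≡ 21. Hence n ≡ 3 + 17·21 = 360 (mod 425).
From n ≡ 360 (mod 425) write n = 360 + 425t. Substituting into n ≡ 9 (mod 47) gives 425t ≡ 25 (mod 47), and since 2⁻¹ ≡ 24 (mod 47), t ≡ 36. Hence n ≡ 360 + 425·36 = 15660 (mod 19975).
From n ≡ 15660 (mod 19975) write n = 15660 + 19975t. Substituting into n ≡ 3 (mod 37) gives 19975t ≡ 31 (mod 37), and since 32⁻¹ ≡ 22 (mod 37), t ≡ 16. Hence n ≡ 15660 + 19975·16 = 335260 (mod 739075).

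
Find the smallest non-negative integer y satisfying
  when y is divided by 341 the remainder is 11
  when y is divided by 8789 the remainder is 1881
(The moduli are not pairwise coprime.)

gcd(341, 8789) = 11 and 11 | (1881 − 11), so the pair is consistent; merging gives y ≡ 98560 (mod 272459), where 272459 = lcm(341, 8789).
The solution is unique modulo lcm(341, 8789) = 272459.

98560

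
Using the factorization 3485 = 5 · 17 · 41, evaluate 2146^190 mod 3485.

Mod 5: 2146 ≡ 1; by Fermat, exponent reduces to 190 mod 4 = 2; 1^2 ≡ 1 (mod 5).
Mod 17: 2146 ≡ 4; by Fermat, exponent reduces to 190 mod 16 = 14; 4^14 ≡ 16 (mod 17).
Mod 41: 2146 ≡ 14; by Fermat, exponent reduces to 190 mod 40 = 30; 14^30 ≡ 9 (mod 41).
Combine by CRT: x ≡ 1 (mod 5), x ≡ 16 (mod 17), x ≡ 9 (mod 41) ⇒ x ≡ 2141 (mod 3485).

2141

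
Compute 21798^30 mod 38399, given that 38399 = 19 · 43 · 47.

18802

Mod 19: 21798 ≡ 5; by Fermat, exponent reduces to 30 mod 18 = 12; 5^12 ≡ 11 (mod 19).
Mod 43: 21798 ≡ 40; 40^30 ≡ 11 (mod 43).
Mod 47: 21798 ≡ 37; 37^30 ≡ 2 (mod 47).
Combine by CRT: x ≡ 11 (mod 19), x ≡ 11 (mod 43), x ≡ 2 (mod 47) ⇒ x ≡ 18802 (mod 38399).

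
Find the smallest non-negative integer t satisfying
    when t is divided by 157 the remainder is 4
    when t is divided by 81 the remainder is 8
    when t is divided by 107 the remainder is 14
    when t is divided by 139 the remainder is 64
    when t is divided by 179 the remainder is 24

2402683730

The moduli are pairwise coprime; N = 157·81·107·139·179 = 33856049439.
N/157 = 215643627; 215643627 ≡ 45 (mod 157); 45·7 ≡ 1, so inverse 7.
N/81 = 417975919; 417975919 ≡ 43 (mod 81); 43·49 ≡ 1, so inverse 49.
N/107 = 316411677; 316411677 ≡ 51 (mod 107); 51·21 ≡ 1, so inverse 21.
N/139 = 243568701; 243568701 ≡ 113 (mod 139); 113·16 ≡ 1, so inverse 16.
N/179 = 189139941; 189139941 ≡ 128 (mod 179); 128·7 ≡ 1, so inverse 7.
t ≡ 4·215643627·7 + 8·417975919·49 + 14·316411677·21 + 64·243568701·16 + 24·189139941·7 = 544099474754.
544099474754 mod 33856049439 = 2402683730.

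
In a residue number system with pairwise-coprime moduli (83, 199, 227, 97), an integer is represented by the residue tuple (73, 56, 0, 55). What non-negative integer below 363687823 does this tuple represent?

279847189

Combine the congruences pairwise.
From x ≡ 73 (mod 83) write x = 73 + 83t. Substituting into x ≡ 56 (mod 199) gives 83t ≡ 182 (mod 199), and since 83⁻¹ ≡ 12 (mod 199), t ≡ 194. Hence x ≡ 73 + 83·194 = 16175 (mod 16517).
From x ≡ 16175 (mod 16517) write x = 16175 + 16517t. Substituting into x ≡ 0 (mod 227) gives 16517t ≡ 169 (mod 227), and since 173⁻¹ ≡ 21 (mod 227), t ≡ 144. Hence x ≡ 16175 + 16517·144 = 2394623 (mod 3749359).
From x ≡ 2394623 (mod 3749359) write x = 2394623 + 3749359t. Substituting into x ≡ 55 (mod 97) gives 3749359t ≡ 71 (mod 97), and since 18⁻¹ ≡ 27 (mod 97), t ≡ 74. Hence x ≡ 2394623 + 3749359·74 = 279847189 (mod 363687823).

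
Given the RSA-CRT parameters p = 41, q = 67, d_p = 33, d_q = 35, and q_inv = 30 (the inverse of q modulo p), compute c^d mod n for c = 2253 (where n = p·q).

m₁ = c^(d_p) mod p: c ≡ 39 (mod 41), and 39^33 mod 41 = 8.
m₂ = c^(d_q) mod q: c ≡ 42 (mod 67), and 42^35 mod 67 = 45.
h = q_inv·(m₁ − m₂) mod p = 30·(8 − 45) mod 41 = 38.
m = m₂ + h·q = 45 + 38·67 = 2591.

2591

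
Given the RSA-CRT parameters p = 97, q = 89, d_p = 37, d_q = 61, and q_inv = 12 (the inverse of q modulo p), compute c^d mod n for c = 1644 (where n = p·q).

4115

m₁ = c^(d_p) mod p: c ≡ 92 (mod 97), and 92^37 mod 97 = 41.
m₂ = c^(d_q) mod q: c ≡ 42 (mod 89), and 42^61 mod 89 = 21.
h = q_inv·(m₁ − m₂) mod p = 12·(41 − 21) mod 97 = 46.
m = m₂ + h·q = 21 + 46·89 = 4115.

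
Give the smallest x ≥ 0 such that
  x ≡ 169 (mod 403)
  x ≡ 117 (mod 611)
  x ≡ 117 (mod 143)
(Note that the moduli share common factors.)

gcd(403, 611) = 13 and 13 | (117 − 169), so the pair is consistent; merging gives x ≡ 5005 (mod 18941), where 18941 = lcm(403, 611).
gcd(18941, 143) = 13 and 13 | (117 − 5005), so the pair is consistent; merging gives x ≡ 80769 (mod 208351), where 208351 = lcm(18941, 143).
The solution is unique modulo lcm(403, 611, 143) = 208351.

80769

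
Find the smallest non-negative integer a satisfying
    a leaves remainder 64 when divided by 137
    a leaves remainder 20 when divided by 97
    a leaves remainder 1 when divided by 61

176657

The moduli are pairwise coprime; N = 137·97·61 = 810629.
N/137 = 5917; 5917 ≡ 26 (mod 137); 26·58 ≡ 1, so inverse 58.
N/97 = 8357; 8357 ≡ 15 (mod 97); 15·13 ≡ 1, so inverse 13.
N/61 = 13289; 13289 ≡ 52 (mod 61); 52·27 ≡ 1, so inverse 27.
a ≡ 64·5917·58 + 20·8357·13 + 1·13289·27 = 24495527.
24495527 mod 810629 = 176657.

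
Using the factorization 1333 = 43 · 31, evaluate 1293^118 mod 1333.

Mod 43: 1293 ≡ 3; by Fermat, exponent reduces to 118 mod 42 = 34; 3^34 ≡ 31 (mod 43).
Mod 31: 1293 ≡ 22; by Fermat, exponent reduces to 118 mod 30 = 28; 22^28 ≡ 18 (mod 31).
Combine by CRT: x ≡ 31 (mod 43), x ≡ 18 (mod 31) ⇒ x ≡ 762 (mod 1333).

762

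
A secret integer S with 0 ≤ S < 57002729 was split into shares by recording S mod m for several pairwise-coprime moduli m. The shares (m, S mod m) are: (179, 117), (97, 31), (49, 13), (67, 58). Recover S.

From S ≡ 117 (mod 179) write S = 117 + 179t. Substituting into S ≡ 31 (mod 97) gives 179t ≡ 11 (mod 97), and since 82⁻¹ ≡ 84 (mod 97), t ≡ 51. Hence S ≡ 117 + 179·51 = 9246 (mod 17363).
From S ≡ 9246 (mod 17363) write S = 9246 + 17363t. Substituting into S ≡ 13 (mod 49) gives 17363t ≡ 28 (mod 49), and since 17⁻¹ ≡ 26 (mod 49), t ≡ 42. Hence S ≡ 9246 + 17363·42 = 738492 (mod 850787).
From S ≡ 738492 (mod 850787) write S = 738492 + 850787t. Substituting into S ≡ 58 (mod 67) gives 850787t ≡ 40 (mod 67), and since 21⁻¹ ≡ 16 (mod 67), t ≡ 37. Hence S ≡ 738492 + 850787·37 = 32217611 (mod 57002729).

32217611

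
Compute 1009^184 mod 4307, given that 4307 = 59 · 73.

1442

Mod 59: 1009 ≡ 6; by Fermat, exponent reduces to 184 mod 58 = 10; 6^10 ≡ 26 (mod 59).
Mod 73: 1009 ≡ 60; by Fermat, exponent reduces to 184 mod 72 = 40; 60^40 ≡ 55 (mod 73).
Combine by CRT: x ≡ 26 (mod 59), x ≡ 55 (mod 73) ⇒ x ≡ 1442 (mod 4307).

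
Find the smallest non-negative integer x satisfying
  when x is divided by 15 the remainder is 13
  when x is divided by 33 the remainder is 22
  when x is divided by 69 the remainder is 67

2068

Combine the congruences pairwise.
gcd(15, 33) = 3 and 3 | (22 − 13), so the pair is consistent; merging gives x ≡ 88 (mod 165), where 165 = lcm(15, 33).
gcd(165, 69) = 3 and 3 | (67 − 88), so the pair is consistent; merging gives x ≡ 2068 (mod 3795), where 3795 = lcm(165, 69).
The solution is unique modulo lcm(15, 33, 69) = 3795.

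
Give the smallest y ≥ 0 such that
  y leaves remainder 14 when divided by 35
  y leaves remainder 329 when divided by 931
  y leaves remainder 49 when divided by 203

Combine the congruences pairwise.
gcd(35, 931) = 7 and 7 | (329 − 14), so the pair is consistent; merging gives y ≡ 329 (mod 4655), where 4655 = lcm(35, 931).
gcd(4655, 203) = 7 and 7 | (49 − 329), so the pair is consistent; merging gives y ≡ 93429 (mod 134995), where 134995 = lcm(4655, 203).
The solution is unique modulo lcm(35, 931, 203) = 134995.

93429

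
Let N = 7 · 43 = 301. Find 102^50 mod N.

Mod 7: 102 ≡ 4; by Fermat, exponent reduces to 50 mod 6 = 2; 4^2 ≡ 2 (mod 7).
Mod 43: 102 ≡ 16; by Fermat, exponent reduces to 50 mod 42 = 8; 16^8 ≡ 16 (mod 43).
Combine by CRT: x ≡ 2 (mod 7), x ≡ 16 (mod 43) ⇒ x ≡ 16 (mod 301).

16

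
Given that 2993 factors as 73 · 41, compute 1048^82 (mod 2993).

Mod 73: 1048 ≡ 26; by Fermat, exponent reduces to 82 mod 72 = 10; 26^10 ≡ 12 (mod 73).
Mod 41: 1048 ≡ 23; by Fermat, exponent reduces to 82 mod 40 = 2; 23^2 ≡ 37 (mod 41).
Combine by CRT: x ≡ 12 (mod 73), x ≡ 37 (mod 41) ⇒ x ≡ 1472 (mod 2993).

1472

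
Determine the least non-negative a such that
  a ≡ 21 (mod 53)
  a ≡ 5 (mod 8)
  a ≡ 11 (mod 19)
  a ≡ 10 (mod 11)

The moduli are pairwise coprime; N = 53·8·19·11 = 88616.
N/53 = 1672; 1672 ≡ 29 (mod 53); 29·11 ≡ 1, so inverse 11.
N/8 = 11077; 11077 ≡ 5 (mod 8); 5·5 ≡ 1, so inverse 5.
N/19 = 4664; 4664 ≡ 9 (mod 19); 9·17 ≡ 1, so inverse 17.
N/11 = 8056; 8056 ≡ 4 (mod 11); 4·3 ≡ 1, so inverse 3.
a ≡ 21·1672·11 + 5·11077·5 + 11·4664·17 + 10·8056·3 = 1777005.
1777005 mod 88616 = 4685.

4685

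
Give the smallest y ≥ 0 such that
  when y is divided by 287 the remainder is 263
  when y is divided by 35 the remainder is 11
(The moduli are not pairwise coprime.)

1411

Combine the congruences pairwise.
gcd(287, 35) = 7 and 7 | (11 − 263), so the pair is consistent; merging gives y ≡ 1411 (mod 1435), where 1435 = lcm(287, 35).
The solution is unique modulo lcm(287, 35) = 1435.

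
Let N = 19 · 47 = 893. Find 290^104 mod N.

Mod 19: 290 ≡ 5; by Fermat, exponent reduces to 104 mod 18 = 14; 5^14 ≡ 9 (mod 19).
Mod 47: 290 ≡ 8; by Fermat, exponent reduces to 104 mod 46 = 12; 8^12 ≡ 14 (mod 47).
Combine by CRT: x ≡ 9 (mod 19), x ≡ 14 (mod 47) ⇒ x ≡ 484 (mod 893).

484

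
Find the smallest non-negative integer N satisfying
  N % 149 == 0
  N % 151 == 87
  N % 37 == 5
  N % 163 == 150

5629518

The moduli are pairwise coprime; M = 149·151·37·163 = 135691469.
M/149 = 910681; 910681 ≡ 142 (mod 149); 142·85 ≡ 1, so inverse 85.
M/151 = 898619; 898619 ≡ 18 (mod 151); 18·42 ≡ 1, so inverse 42.
M/37 = 3667337; 3667337 ≡ 8 (mod 37); 8·14 ≡ 1, so inverse 14.
M/163 = 832463; 832463 ≡ 22 (mod 163); 22·126 ≡ 1, so inverse 126.
N ≡ 0·910681·85 + 87·898619·42 + 5·3667337·14 + 150·832463·126 = 19273818116.
19273818116 mod 135691469 = 5629518.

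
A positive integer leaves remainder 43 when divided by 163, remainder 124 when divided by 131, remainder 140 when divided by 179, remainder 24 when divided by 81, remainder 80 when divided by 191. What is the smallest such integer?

40349038299

The moduli are pairwise coprime; N = 163·131·179·81·191 = 59133055077.
N/163 = 362779479; 362779479 ≡ 159 (mod 163); 159·122 ≡ 1, so inverse 122.
N/131 = 451397367; 451397367 ≡ 56 (mod 131); 56·124 ≡ 1, so inverse 124.
N/179 = 330352263; 330352263 ≡ 66 (mod 179); 66·19 ≡ 1, so inverse 19.
N/81 = 730037717; 730037717 ≡ 26 (mod 81); 26·53 ≡ 1, so inverse 53.
N/191 = 309597147; 309597147 ≡ 90 (mod 191); 90·104 ≡ 1, so inverse 104.
x ≡ 43·362779479·122 + 124·451397367·124 + 140·330352263·19 + 24·730037717·53 + 80·309597147·104 = 13227020320470.
13227020320470 mod 59133055077 = 40349038299.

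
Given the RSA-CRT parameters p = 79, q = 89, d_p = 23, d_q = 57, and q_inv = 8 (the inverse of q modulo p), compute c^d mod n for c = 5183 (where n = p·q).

m₁ = c^(d_p) mod p: c ≡ 48 (mod 79), and 48^23 mod 79 = 3.
m₂ = c^(d_q) mod q: c ≡ 21 (mod 89), and 21^57 mod 89 = 42.
h = q_inv·(m₁ − m₂) mod p = 8·(3 − 42) mod 79 = 4.
m = m₂ + h·q = 42 + 4·89 = 398.

398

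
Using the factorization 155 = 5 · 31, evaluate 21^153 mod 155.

116

Mod 5: 21 ≡ 1; by Fermat, exponent reduces to 153 mod 4 = 1; 1^1 ≡ 1 (mod 5).
Mod 31: 21 ≡ 21; by Fermat, exponent reduces to 153 mod 30 = 3; 21^3 ≡ 23 (mod 31).
Combine by CRT: x ≡ 1 (mod 5), x ≡ 23 (mod 31) ⇒ x ≡ 116 (mod 155).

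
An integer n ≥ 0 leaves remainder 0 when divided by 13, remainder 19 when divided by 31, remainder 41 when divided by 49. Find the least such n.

5382

The moduli are pairwise coprime; M = 13·31·49 = 19747.
M/13 = 1519; 1519 ≡ 11 (mod 13); 11·6 ≡ 1, so inverse 6.
M/31 = 637; 637 ≡ 17 (mod 31); 17·11 ≡ 1, so inverse 11.
M/49 = 403; 403 ≡ 11 (mod 49); 11·9 ≡ 1, so inverse 9.
n ≡ 0·1519·6 + 19·637·11 + 41·403·9 = 281840.
281840 mod 19747 = 5382.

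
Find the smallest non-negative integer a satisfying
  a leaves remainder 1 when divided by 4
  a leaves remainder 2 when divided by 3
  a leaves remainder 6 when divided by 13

The moduli are pairwise coprime; N = 4·3·13 = 156.
N/4 = 39; 39 ≡ 3 (mod 4); 3·3 ≡ 1, so inverse 3.
N/3 = 52; 52 ≡ 1 (mod 3), inverse 1.
N/13 = 12; 12 ≡ 12 (mod 13); 12·12 ≡ 1, so inverse 12.
a ≡ 1·39·3 + 2·52·1 + 6·12·12 = 1085.
1085 mod 156 = 149.

149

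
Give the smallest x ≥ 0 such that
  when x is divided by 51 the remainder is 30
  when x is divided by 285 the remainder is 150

3855

Combine the congruences pairwise.
gcd(51, 285) = 3 and 3 | (150 − 30), so the pair is consistent; merging gives x ≡ 3855 (mod 4845), where 4845 = lcm(51, 285).
The solution is unique modulo lcm(51, 285) = 4845.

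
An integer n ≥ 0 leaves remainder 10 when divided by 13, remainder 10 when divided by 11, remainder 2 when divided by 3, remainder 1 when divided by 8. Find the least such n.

The moduli are pairwise coprime; M = 13·11·3·8 = 3432.
M/13 = 264; 264 ≡ 4 (mod 13); 4·10 ≡ 1, so inverse 10.
M/11 = 312; 312 ≡ 4 (mod 11); 4·3 ≡ 1, so inverse 3.
M/3 = 1144; 1144 ≡ 1 (mod 3), inverse 1.
M/8 = 429; 429 ≡ 5 (mod 8); 5·5 ≡ 1, so inverse 5.
n ≡ 10·264·10 + 10·312·3 + 2·1144·1 + 1·429·5 = 40193.
40193 mod 3432 = 2441.

2441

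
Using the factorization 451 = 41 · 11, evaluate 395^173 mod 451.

Mod 41: 395 ≡ 26; by Fermat, exponent reduces to 173 mod 40 = 13; 26^13 ≡ 35 (mod 41).
Mod 11: 395 ≡ 10; by Fermat, exponent reduces to 173 mod 10 = 3; 10^3 ≡ 10 (mod 11).
Combine by CRT: x ≡ 35 (mod 41), x ≡ 10 (mod 11) ⇒ x ≡ 76 (mod 451).

76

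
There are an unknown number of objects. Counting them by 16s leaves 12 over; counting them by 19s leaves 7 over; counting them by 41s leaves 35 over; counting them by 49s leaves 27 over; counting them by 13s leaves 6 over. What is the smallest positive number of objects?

From N ≡ 12 (mod 16) write N = 12 + 16t. Substituting into N ≡ 7 (mod 19) gives 16t ≡ 14 (mod 19), and since 16⁻¹ ≡ 6 (mod 19), t ≡ 8. Hence N ≡ 12 + 16·8 = 140 (mod 304).
From N ≡ 140 (mod 304) write N = 140 + 304t. Substituting into N ≡ 35 (mod 41) gives 304t ≡ 18 (mod 41), and since 17⁻¹ ≡ 29 (mod 41), t ≡ 30. Hence N ≡ 140 + 304·30 = 9260 (mod 12464).
From N ≡ 9260 (mod 12464) write N = 9260 + 12464t. Substituting into N ≡ 27 (mod 49) gives 12464t ≡ 28 (mod 49), and since 18⁻¹ ≡ 30 (mod 49), t ≡ 7. Hence N ≡ 9260 + 12464·7 = 96508 (mod 610736).
From N ≡ 96508 (mod 610736) write N = 96508 + 610736t. Substituting into N ≡ 6 (mod 13) gives 610736t ≡ 10 (mod 13), and since 9⁻¹ ≡ 3 (mod 13), t ≡ 4. Hence N ≡ 96508 + 610736·4 = 2539452 (mod 7939568).

2539452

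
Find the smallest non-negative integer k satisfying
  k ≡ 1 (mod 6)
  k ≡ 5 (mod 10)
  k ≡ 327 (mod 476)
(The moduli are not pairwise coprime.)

gcd(6, 10) = 2 and 2 | (5 − 1), so the pair is consistent; merging gives k ≡ 25 (mod 30), where 30 = lcm(6, 10).
gcd(30, 476) = 2 and 2 | (327 − 25), so the pair is consistent; merging gives k ≡ 4135 (mod 7140), where 7140 = lcm(30, 476).
The solution is unique modulo lcm(6, 10, 476) = 7140.

4135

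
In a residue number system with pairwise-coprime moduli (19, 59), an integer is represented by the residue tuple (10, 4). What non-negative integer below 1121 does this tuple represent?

From x ≡ 10 (mod 19) write x = 10 + 19t. Substituting into x ≡ 4 (mod 59) gives 19t ≡ 53 (mod 59), and since 19⁻¹ ≡ 28 (mod 59), t ≡ 9. Hence x ≡ 10 + 19·9 = 181 (mod 1121).

181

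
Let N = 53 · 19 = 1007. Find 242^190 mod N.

Mod 53: 242 ≡ 30; by Fermat, exponent reduces to 190 mod 52 = 34; 30^34 ≡ 52 (mod 53).
Mod 19: 242 ≡ 14; by Fermat, exponent reduces to 190 mod 18 = 10; 14^10 ≡ 5 (mod 19).
Combine by CRT: x ≡ 52 (mod 53), x ≡ 5 (mod 19) ⇒ x ≡ 423 (mod 1007).

423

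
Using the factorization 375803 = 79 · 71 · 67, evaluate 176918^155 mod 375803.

68303

Mod 79: 176918 ≡ 37; by Fermat, exponent reduces to 155 mod 78 = 77; 37^77 ≡ 47 (mod 79).
Mod 71: 176918 ≡ 57; by Fermat, exponent reduces to 155 mod 70 = 15; 57^15 ≡ 1 (mod 71).
Mod 67: 176918 ≡ 38; by Fermat, exponent reduces to 155 mod 66 = 23; 38^23 ≡ 30 (mod 67).
Combine by CRT: x ≡ 47 (mod 79), x ≡ 1 (mod 71), x ≡ 30 (mod 67) ⇒ x ≡ 68303 (mod 375803).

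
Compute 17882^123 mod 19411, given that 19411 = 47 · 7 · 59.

2192

Mod 47: 17882 ≡ 22; by Fermat, exponent reduces to 123 mod 46 = 31; 22^31 ≡ 30 (mod 47).
Mod 7: 17882 ≡ 4; by Fermat, exponent reduces to 123 mod 6 = 3; 4^3 ≡ 1 (mod 7).
Mod 59: 17882 ≡ 5; by Fermat, exponent reduces to 123 mod 58 = 7; 5^7 ≡ 9 (mod 59).
Combine by CRT: x ≡ 30 (mod 47), x ≡ 1 (mod 7), x ≡ 9 (mod 59) ⇒ x ≡ 2192 (mod 19411).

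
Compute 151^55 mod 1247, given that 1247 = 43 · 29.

991

Mod 43: 151 ≡ 22; by Fermat, exponent reduces to 55 mod 42 = 13; 22^13 ≡ 2 (mod 43).
Mod 29: 151 ≡ 6; by Fermat, exponent reduces to 55 mod 28 = 27; 6^27 ≡ 5 (mod 29).
Combine by CRT: x ≡ 2 (mod 43), x ≡ 5 (mod 29) ⇒ x ≡ 991 (mod 1247).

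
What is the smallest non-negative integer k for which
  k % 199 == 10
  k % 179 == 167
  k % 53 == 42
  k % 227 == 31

41886525

The moduli are pairwise coprime; N = 199·179·53·227 = 428556251.
N/199 = 2153549; 2153549 ≡ 170 (mod 199); 170·48 ≡ 1, so inverse 48.
N/179 = 2394169; 2394169 ≡ 44 (mod 179); 44·118 ≡ 1, so inverse 118.
N/53 = 8085967; 8085967 ≡ 22 (mod 53); 22·41 ≡ 1, so inverse 41.
N/227 = 1887913; 1887913 ≡ 181 (mod 227); 181·74 ≡ 1, so inverse 74.
k ≡ 10·2153549·48 + 167·2394169·118 + 42·8085967·41 + 31·1887913·74 = 66468105430.
66468105430 mod 428556251 = 41886525.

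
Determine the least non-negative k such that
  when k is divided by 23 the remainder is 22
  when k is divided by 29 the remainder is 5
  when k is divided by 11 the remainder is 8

From k ≡ 22 (mod 23) write k = 22 + 23t. Substituting into k ≡ 5 (mod 29) gives 23t ≡ 12 (mod 29), and since 23⁻¹ ≡ 24 (mod 29), t ≡ 27. Hence k ≡ 22 + 23·27 = 643 (mod 667).
From k ≡ 643 (mod 667) write k = 643 + 667t. Substituting into k ≡ 8 (mod 11) gives 667t ≡ 3 (mod 11), and since 7⁻¹ ≡ 8 (mod 11), t ≡ 2. Hence k ≡ 643 + 667·2 = 1977 (mod 7337).

1977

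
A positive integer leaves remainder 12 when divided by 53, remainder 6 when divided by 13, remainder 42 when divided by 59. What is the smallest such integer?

From t ≡ 12 (mod 53) write t = 12 + 53s. Substituting into t ≡ 6 (mod 13) gives 53s ≡ 7 (mod 13), and since 1⁻¹ ≡ 1 (mod 13), s ≡ 7. Hence t ≡ 12 + 53·7 = 383 (mod 689).
From t ≡ 383 (mod 689) write t = 383 + 689s. Substituting into t ≡ 42 (mod 59) gives 689s ≡ 13 (mod 59), and since 40⁻¹ ≡ 31 (mod 59), s ≡ 49. Hence t ≡ 383 + 689·49 = 34144 (mod 40651).

34144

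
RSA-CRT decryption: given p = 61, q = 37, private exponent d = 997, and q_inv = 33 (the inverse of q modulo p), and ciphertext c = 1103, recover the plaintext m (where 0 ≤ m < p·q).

d_p = d mod (p−1) = 997 mod 60 = 37; d_q = d mod (q−1) = 25.
m₁ = c^(d_p) mod p: c ≡ 5 (mod 61), and 5^37 mod 61 = 45.
m₂ = c^(d_q) mod q: c ≡ 30 (mod 37), and 30^25 mod 37 = 3.
h = q_inv·(m₁ − m₂) mod p = 33·(45 − 3) mod 61 = 44.
m = m₂ + h·q = 3 + 44·37 = 1631.

1631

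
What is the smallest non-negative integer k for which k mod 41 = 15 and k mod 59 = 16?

From k ≡ 15 (mod 41) write k = 15 + 41t. Substituting into k ≡ 16 (mod 59) gives 41t ≡ 1 (mod 59), and since 41⁻¹ ≡ 36 (mod 59), t ≡ 36. Hence k ≡ 15 + 41·36 = 1491 (mod 2419).

1491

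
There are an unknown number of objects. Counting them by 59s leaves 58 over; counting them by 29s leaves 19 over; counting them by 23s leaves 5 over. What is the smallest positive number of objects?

The moduli are pairwise coprime; M = 59·29·23 = 39353.
M/59 = 667; 667 ≡ 18 (mod 59); 18·23 ≡ 1, so inverse 23.
M/29 = 1357; 1357 ≡ 23 (mod 29); 23·24 ≡ 1, so inverse 24.
M/23 = 1711; 1711 ≡ 9 (mod 23); 9·18 ≡ 1, so inverse 18.
N ≡ 58·667·23 + 19·1357·24 + 5·1711·18 = 1662560.
1662560 mod 39353 = 9734.

9734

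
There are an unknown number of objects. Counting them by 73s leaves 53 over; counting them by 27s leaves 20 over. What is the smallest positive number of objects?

1586

Combine the congruences pairwise.
From N ≡ 53 (mod 73) write N = 53 + 73t. Substituting into N ≡ 20 (mod 27) gives 73t ≡ 21 (mod 27), and since 19⁻¹ ≡ 10 (mod 27), t ≡ 21. Hence N ≡ 53 + 73·21 = 1586 (mod 1971).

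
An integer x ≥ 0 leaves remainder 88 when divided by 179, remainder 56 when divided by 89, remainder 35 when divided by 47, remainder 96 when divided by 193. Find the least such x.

58492992

The moduli are pairwise coprime; N = 179·89·47·193 = 144510101.
N/179 = 807319; 807319 ≡ 29 (mod 179); 29·142 ≡ 1, so inverse 142.
N/89 = 1623709; 1623709 ≡ 82 (mod 89); 82·38 ≡ 1, so inverse 38.
N/47 = 3074683; 3074683 ≡ 37 (mod 47); 37·14 ≡ 1, so inverse 14.
N/193 = 748757; 748757 ≡ 110 (mod 193); 110·93 ≡ 1, so inverse 93.
x ≡ 88·807319·142 + 56·1623709·38 + 35·3074683·14 + 96·748757·93 = 21735008142.
21735008142 mod 144510101 = 58492992.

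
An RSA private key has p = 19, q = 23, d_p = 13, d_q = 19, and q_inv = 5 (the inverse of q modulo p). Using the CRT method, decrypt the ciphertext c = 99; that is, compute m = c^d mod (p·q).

m₁ = c^(d_p) mod p: c ≡ 4 (mod 19), and 4^13 mod 19 = 9.
m₂ = c^(d_q) mod q: c ≡ 7 (mod 23), and 7^19 mod 23 = 11.
h = q_inv·(m₁ − m₂) mod p = 5·(9 − 11) mod 19 = 9.
m = m₂ + h·q = 11 + 9·23 = 218.

218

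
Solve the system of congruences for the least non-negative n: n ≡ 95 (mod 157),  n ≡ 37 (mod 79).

9201

Combine the congruences pairwise.
From n ≡ 95 (mod 157) write n = 95 + 157t. Substituting into n ≡ 37 (mod 79) gives 157t ≡ 21 (mod 79), and since 78⁻¹ ≡ 78 (mod 79), t ≡ 58. Hence n ≡ 95 + 157·58 = 9201 (mod 12403).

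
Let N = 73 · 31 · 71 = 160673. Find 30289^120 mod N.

Mod 73: 30289 ≡ 67; by Fermat, exponent reduces to 120 mod 72 = 48; 67^48 ≡ 8 (mod 73).
Mod 31: 30289 ≡ 2; since 30 | 120, by Fermat 2^120 ≡ 1 (mod 31).
Mod 71: 30289 ≡ 43; by Fermat, exponent reduces to 120 mod 70 = 50; 43^50 ≡ 37 (mod 71).
Combine by CRT: x ≡ 8 (mod 73), x ≡ 1 (mod 31), x ≡ 37 (mod 71) ⇒ x ≡ 138416 (mod 160673).

138416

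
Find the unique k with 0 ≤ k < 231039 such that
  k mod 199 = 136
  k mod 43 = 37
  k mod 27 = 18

From k ≡ 136 (mod 199) write k = 136 + 199t. Substituting into k ≡ 37 (mod 43) gives 199t ≡ 30 (mod 43), and since 27⁻¹ ≡ 8 (mod 43), t ≡ 25. Hence k ≡ 136 + 199·25 = 5111 (mod 8557).
From k ≡ 5111 (mod 8557) write k = 5111 + 8557t. Substituting into k ≡ 18 (mod 27) gives 8557t ≡ 10 (mod 27), and since 25⁻¹ ≡ 13 (mod 27), t ≡ 22. Hence k ≡ 5111 + 8557·22 = 193365 (mod 231039).

193365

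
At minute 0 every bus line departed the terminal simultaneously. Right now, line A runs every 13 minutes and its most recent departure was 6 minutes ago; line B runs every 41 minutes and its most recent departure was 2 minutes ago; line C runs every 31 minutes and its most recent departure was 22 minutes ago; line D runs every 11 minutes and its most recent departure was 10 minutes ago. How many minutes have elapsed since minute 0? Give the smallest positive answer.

The moduli are pairwise coprime; N = 13·41·31·11 = 181753.
N/13 = 13981; 13981 ≡ 6 (mod 13); 6·11 ≡ 1, so inverse 11.
N/41 = 4433; 4433 ≡ 5 (mod 41); 5·33 ≡ 1, so inverse 33.
N/31 = 5863; 5863 ≡ 4 (mod 31); 4·8 ≡ 1, so inverse 8.
N/11 = 16523; 16523 ≡ 1 (mod 11), inverse 1.
t ≡ 6·13981·11 + 2·4433·33 + 22·5863·8 + 10·16523·1 = 2412442.
2412442 mod 181753 = 49653.

49653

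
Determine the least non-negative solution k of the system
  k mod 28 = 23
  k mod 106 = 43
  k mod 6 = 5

Combine the congruences pairwise.
gcd(28, 106) = 2 and 2 | (43 − 23), so the pair is consistent; merging gives k ≡ 891 (mod 1484), where 1484 = lcm(28, 106).
gcd(1484, 6) = 2 and 2 | (5 − 891), so the pair is consistent; merging gives k ≡ 2375 (mod 4452), where 4452 = lcm(1484, 6).
The solution is unique modulo lcm(28, 106, 6) = 4452.

2375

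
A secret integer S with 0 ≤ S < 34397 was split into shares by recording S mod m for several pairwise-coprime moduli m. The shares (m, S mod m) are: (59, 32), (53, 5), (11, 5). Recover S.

7584

The moduli are pairwise coprime; N = 59·53·11 = 34397.
N/59 = 583; 583 ≡ 52 (mod 59); 52·42 ≡ 1, so inverse 42.
N/53 = 649; 649 ≡ 13 (mod 53); 13·49 ≡ 1, so inverse 49.
N/11 = 3127; 3127 ≡ 3 (mod 11); 3·4 ≡ 1, so inverse 4.
S ≡ 32·583·42 + 5·649·49 + 5·3127·4 = 1005097.
1005097 mod 34397 = 7584.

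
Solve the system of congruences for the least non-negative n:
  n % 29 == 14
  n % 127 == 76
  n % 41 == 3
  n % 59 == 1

3008706

From n ≡ 14 (mod 29) write n = 14 + 29t. Substituting into n ≡ 76 (mod 127) gives 29t ≡ 62 (mod 127), and since 29⁻¹ ≡ 92 (mod 127), t ≡ 116. Hence n ≡ 14 + 29·116 = 3378 (mod 3683).
From n ≡ 3378 (mod 3683) write n = 3378 + 3683t. Substituting into n ≡ 3 (mod 41) gives 3683t ≡ 28 (mod 41), and since 34⁻¹ ≡ 35 (mod 41), t ≡ 37. Hence n ≡ 3378 + 3683·37 = 139649 (mod 151003).
From n ≡ 139649 (mod 151003) write n = 139649 + 151003t. Substituting into n ≡ 1 (mod 59) gives 151003t ≡ 5 (mod 59), and since 22⁻¹ ≡ 51 (mod 59), t ≡ 19. Hence n ≡ 139649 + 151003·19 = 3008706 (mod 8909177).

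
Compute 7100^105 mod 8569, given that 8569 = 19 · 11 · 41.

Mod 19: 7100 ≡ 13; by Fermat, exponent reduces to 105 mod 18 = 15; 13^15 ≡ 8 (mod 19).
Mod 11: 7100 ≡ 5; by Fermat, exponent reduces to 105 mod 10 = 5; 5^5 ≡ 1 (mod 11).
Mod 41: 7100 ≡ 7; by Fermat, exponent reduces to 105 mod 40 = 25; 7^25 ≡ 3 (mod 41).
Combine by CRT: x ≡ 8 (mod 19), x ≡ 1 (mod 11), x ≡ 3 (mod 41) ⇒ x ≡ 331 (mod 8569).

331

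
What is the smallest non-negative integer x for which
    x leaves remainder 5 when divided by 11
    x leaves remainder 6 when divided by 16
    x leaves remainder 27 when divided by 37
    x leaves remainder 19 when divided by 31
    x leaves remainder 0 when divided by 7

The moduli are pairwise coprime; N = 11·16·37·31·7 = 1413104.
N/11 = 128464; 128464 ≡ 6 (mod 11); 6·2 ≡ 1, so inverse 2.
N/16 = 88319; 88319 ≡ 15 (mod 16); 15·15 ≡ 1, so inverse 15.
N/37 = 38192; 38192 ≡ 8 (mod 37); 8·14 ≡ 1, so inverse 14.
N/31 = 45584; 45584 ≡ 14 (mod 31); 14·20 ≡ 1, so inverse 20.
N/7 = 201872; 201872 ≡ 6 (mod 7); 6·6 ≡ 1, so inverse 6.
x ≡ 5·128464·2 + 6·88319·15 + 27·38192·14 + 19·45584·20 + 0·201872·6 = 40991846.
40991846 mod 1413104 = 11830.

11830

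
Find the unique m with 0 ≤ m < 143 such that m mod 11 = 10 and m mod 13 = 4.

Combine the congruences pairwise.
From m ≡ 10 (mod 11) write m = 10 + 11t. Substituting into m ≡ 4 (mod 13) gives 11t ≡ 7 (mod 13), and since 11⁻¹ ≡ 6 (mod 13), t ≡ 3. Hence m ≡ 10 + 11·3 = 43 (mod 143).

43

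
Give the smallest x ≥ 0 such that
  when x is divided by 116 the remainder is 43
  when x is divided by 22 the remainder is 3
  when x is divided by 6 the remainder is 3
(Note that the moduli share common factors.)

gcd(116, 22) = 2 and 2 | (3 − 43), so the pair is consistent; merging gives x ≡ 971 (mod 1276), where 1276 = lcm(116, 22).
gcd(1276, 6) = 2 and 2 | (3 − 971), so the pair is consistent; merging gives x ≡ 2247 (mod 3828), where 3828 = lcm(1276, 6).
The solution is unique modulo lcm(116, 22, 6) = 3828.

2247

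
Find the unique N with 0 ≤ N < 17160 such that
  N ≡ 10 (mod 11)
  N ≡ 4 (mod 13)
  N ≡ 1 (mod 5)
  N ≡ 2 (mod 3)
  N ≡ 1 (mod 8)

3761

The moduli are pairwise coprime; M = 11·13·5·3·8 = 17160.
M/11 = 1560; 1560 ≡ 9 (mod 11); 9·5 ≡ 1, so inverse 5.
M/13 = 1320; 1320 ≡ 7 (mod 13); 7·2 ≡ 1, so inverse 2.
M/5 = 3432; 3432 ≡ 2 (mod 5); 2·3 ≡ 1, so inverse 3.
M/3 = 5720; 5720 ≡ 2 (mod 3); 2·2 ≡ 1, so inverse 2.
M/8 = 2145; 2145 ≡ 1 (mod 8), inverse 1.
N ≡ 10·1560·5 + 4·1320·2 + 1·3432·3 + 2·5720·2 + 1·2145·1 = 123881.
123881 mod 17160 = 3761.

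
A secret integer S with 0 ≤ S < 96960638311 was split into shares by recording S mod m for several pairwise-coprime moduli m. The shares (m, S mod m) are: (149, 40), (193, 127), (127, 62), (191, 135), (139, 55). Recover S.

The moduli are pairwise coprime; N = 149·193·127·191·139 = 96960638311.
N/149 = 650742539; 650742539 ≡ 88 (mod 149); 88·127 ≡ 1, so inverse 127.
N/193 = 502386727; 502386727 ≡ 7 (mod 193); 7·138 ≡ 1, so inverse 138.
N/127 = 763469593; 763469593 ≡ 76 (mod 127); 76·122 ≡ 1, so inverse 122.
N/191 = 507647321; 507647321 ≡ 72 (mod 191); 72·130 ≡ 1, so inverse 130.
N/139 = 697558549; 697558549 ≡ 115 (mod 139); 115·110 ≡ 1, so inverse 110.
S ≡ 40·650742539·127 + 127·502386727·138 + 62·763469593·122 + 135·507647321·130 + 55·697558549·110 = 31014925581974.
31014925581974 mod 96960638311 = 84481960765.

84481960765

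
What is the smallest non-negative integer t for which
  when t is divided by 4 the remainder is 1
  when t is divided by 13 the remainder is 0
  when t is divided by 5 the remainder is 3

The moduli are pairwise coprime; N = 4·13·5 = 260.
N/4 = 65; 65 ≡ 1 (mod 4), inverse 1.
N/13 = 20; 20 ≡ 7 (mod 13); 7·2 ≡ 1, so inverse 2.
N/5 = 52; 52 ≡ 2 (mod 5); 2·3 ≡ 1, so inverse 3.
t ≡ 1·65·1 + 0·20·2 + 3·52·3 = 533.
533 mod 260 = 13.

13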